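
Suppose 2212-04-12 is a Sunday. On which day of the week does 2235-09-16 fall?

From April 12, 2212 to April 12, 2235: 23 years, of which 5 contain a Feb 29 — 18×365 + 5×366 = 8400 days.
April 2235: 30 − 12 = 18 days remain.
Then May (31), June (30), July (31), August (31): 31 + 30 + 31 + 31 = 123 days.
September 1–16, 2235: 16 days.
Residual: 157 days.
Total: 8557 days.
8557 mod 7 = 3, so 3 days after Sunday is Wednesday.

Wednesday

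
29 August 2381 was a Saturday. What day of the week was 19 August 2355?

Count forward from the earlier date (August 19, 2355) to the later (August 29, 2381):
From August 19, 2355 to August 19, 2381: 26 years, of which 7 contain a Feb 29 — 19×365 + 7×366 = 9497 days.
Within August 2381: 29 − 19 = 10 days.
Total: 9507 days.
9507 mod 7 = 1, so 1 day before Saturday is Friday.

Friday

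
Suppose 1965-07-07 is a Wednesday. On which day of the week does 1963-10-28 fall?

Count forward from the earlier date (October 28, 1963) to the later (July 7, 1965):
October 28, 1963 → October 28, 1964: 366 days (1964 is a leap year).
October 1964: 31 − 28 = 3 days remain.
Then November (30), December (31), January (31), February 1965 (28), March (31), April (30), May (31), June (30): 30 + 31 + 31 + 28 + 31 + 30 + 31 + 30 = 242 days.
July 1–7, 1965: 7 days.
Residual: 252 days.
Total: 618 days.
618 mod 7 = 2, so 2 days before Wednesday is Monday.

Monday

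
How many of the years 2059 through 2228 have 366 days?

41

Years divisible by 4: 2060, 2064, …, 2228 — 43 in all.
Of these, 2100, 2200 are divisible by 100 but not 400, so not leap.
Leap years: 43 − 2 = 41.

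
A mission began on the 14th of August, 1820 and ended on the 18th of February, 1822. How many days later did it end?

553

August 14, 1820 → August 14, 1821: 365 days.
August 1821: 31 − 14 = 17 days remain.
Then September (30), October (31), November (30), December (31), January (31): 30 + 31 + 30 + 31 + 31 = 153 days.
February 1–18, 1822: 18 days (1822 is not a leap year).
Residual: 188 days.
Total: 553 days.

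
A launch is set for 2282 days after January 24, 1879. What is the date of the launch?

April 24, 1885

Count 2282 days after January 24, 1879:
January 24, 1879 → January 24, 1880: 365 days.
January 24, 1880 → January 24, 1881: 366 days (1880 is a leap year).
January 24, 1881 → January 24, 1882: 365 days.
January 24, 1882 → January 24, 1883: 365 days.
January 24, 1883 → January 24, 1884: 365 days.
January 24, 1884 → January 24, 1885: 366 days (1884 is a leap year).
January 1885: 31 − 24 = 7 days remain.
Then February 1885 (28), March (31): 28 + 31 = 59 days.
April 1–24, 1885: 24 days.
Residual: 90 days.
Total: 2282 days.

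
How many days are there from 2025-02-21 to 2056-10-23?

11567

Day-of-year of February 21, 2025: 52.
Day-of-year of October 23, 2056: 297.
2025 has 365 days, so 365 − 52 = 313 days remain in 2025.
Full years 2026–2055: 23 common + 7 leap = 23×365 + 7×366 = 10957 days.
Total: 313 + 10957 + 297 = 11567 days.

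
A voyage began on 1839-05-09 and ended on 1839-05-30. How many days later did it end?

Within May 1839: 30 − 9 = 21 days.

21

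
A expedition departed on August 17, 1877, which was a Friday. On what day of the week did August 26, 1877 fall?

Sunday

Within August 1877: 26 − 17 = 9 days.
9 mod 7 = 2, so 2 days after Friday is Sunday.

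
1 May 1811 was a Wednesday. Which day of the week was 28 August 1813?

Saturday

May 1811: 31 − 1 = 30 days remain.
Then 26 full months totalling 792 days.
August 1–28, 1813: 28 days.
Total: 30 + 792 + 28 = 850 days.
850 mod 7 = 3, so 3 days after Wednesday is Saturday.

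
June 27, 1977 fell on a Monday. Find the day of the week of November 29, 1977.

June 1977: 30 − 27 = 3 days remain.
Then July (31), August (31), September (30), October (31): 31 + 31 + 30 + 31 = 123 days.
November 1–29, 1977: 29 days.
Total: 3 + 123 + 29 = 155 days.
155 mod 7 = 1, so 1 day after Monday is Tuesday.

Tuesday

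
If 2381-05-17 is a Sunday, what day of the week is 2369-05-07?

Count forward from the earlier date (May 7, 2369) to the later (May 17, 2381):
Day-of-year of May 7, 2369: 127.
Day-of-year of May 17, 2381: 137.
2369 has 365 days, so 365 − 127 = 238 days remain in 2369.
Full years 2370–2380: 8 common + 3 leap = 8×365 + 3×366 = 4018 days.
Total: 238 + 4018 + 137 = 4393 days.
4393 mod 7 = 4, so 4 days before Sunday is Wednesday.

Wednesday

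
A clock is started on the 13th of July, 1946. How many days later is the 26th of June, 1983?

Day-of-year of July 13, 1946: 194.
Day-of-year of June 26, 1983: 177.
1946 has 365 days, so 365 − 194 = 171 days remain in 1946.
Full years 1947–1982: 27 common + 9 leap = 27×365 + 9×366 = 13149 days.
Total: 171 + 13149 + 177 = 13497 days.

13497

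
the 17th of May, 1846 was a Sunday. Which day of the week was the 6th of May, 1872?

From May 17, 1846 to May 17, 1871: 25 years, of which 6 contain a Feb 29 — 19×365 + 6×366 = 9131 days.
May 1871: 31 − 17 = 14 days remain.
Then 11 full months totalling 335 days.
May 1–6, 1872: 6 days.
Residual: 355 days.
Total: 9486 days.
9486 mod 7 = 1, so 1 day after Sunday is Monday.

Monday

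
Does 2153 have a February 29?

No

2153 is not a leap year.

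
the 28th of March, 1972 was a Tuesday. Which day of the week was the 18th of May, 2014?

Sunday

From March 28, 1972 to March 28, 2014: 42 years, of which 10 contain a Feb 29 — 32×365 + 10×366 = 15340 days.
(2000 is a leap year (divisible by 400).)
March 2014: 31 − 28 = 3 days remain.
Then April (30): 30 days.
May 1–18, 2014: 18 days.
Residual: 51 days.
Total: 15391 days.
15391 mod 7 = 5, so 5 days after Tuesday is Sunday.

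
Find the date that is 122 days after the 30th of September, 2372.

the 30th of January, 2373

Count 122 days after September 30, 2372:
Day-of-year of September 30, 2372: 274.
Day-of-year of January 30, 2373: 30.
2372 has 366 days, so 366 − 274 = 92 days remain in 2372.
Total: 92 + 30 = 122 days.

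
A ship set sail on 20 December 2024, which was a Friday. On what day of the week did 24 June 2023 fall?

Count forward from the earlier date (June 24, 2023) to the later (December 20, 2024):
Day-of-year of June 24, 2023: 175.
Day-of-year of December 20, 2024: 355.
2023 has 365 days, so 365 − 175 = 190 days remain in 2023.
Total: 190 + 355 = 545 days.
545 mod 7 = 6, so 6 days before Friday is Saturday.

Saturday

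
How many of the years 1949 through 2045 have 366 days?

24

Years divisible by 4: 1952, 1956, …, 2044 — 24 in all.
2000 is divisible by 400, so still leap.
No century exceptions apply. Count: 24.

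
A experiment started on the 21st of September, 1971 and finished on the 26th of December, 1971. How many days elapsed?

96

September 1971: 30 − 21 = 9 days remain.
Then October (31), November (30): 31 + 30 = 61 days.
December 1–26, 1971: 26 days.
Total: 9 + 61 + 26 = 96 days.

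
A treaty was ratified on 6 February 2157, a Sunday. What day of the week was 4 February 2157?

Count forward from the earlier date (February 4, 2157) to the later (February 6, 2157):
Within February 2157: 6 − 4 = 2 days.
2 mod 7 = 2, so 2 days before Sunday is Friday.

Friday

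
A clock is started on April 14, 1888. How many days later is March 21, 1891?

1071

Day-of-year of April 14, 1888: 105.
Day-of-year of March 21, 1891: 80.
1888 has 366 days, so 366 − 105 = 261 days remain in 1888.
Full years: 1889: 365; 1890: 365. Sum = 730.
Total: 261 + 730 + 80 = 1071 days.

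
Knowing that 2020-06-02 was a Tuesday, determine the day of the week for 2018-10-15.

Count forward from the earlier date (October 15, 2018) to the later (June 2, 2020):
Day-of-year of October 15, 2018: 288.
Day-of-year of June 2, 2020: 154.
2018 has 365 days, so 365 − 288 = 77 days remain in 2018.
Full years: 2019: 365. Sum = 365.
Total: 77 + 365 + 154 = 596 days.
596 mod 7 = 1, so 1 day before Tuesday is Monday.

Monday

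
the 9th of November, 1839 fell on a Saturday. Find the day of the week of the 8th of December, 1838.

Count forward from the earlier date (December 8, 1838) to the later (November 9, 1839):
December 1838: 31 − 8 = 23 days remain.
Then 10 full months totalling 304 days.
November 1–9, 1839: 9 days.
Total: 23 + 304 + 9 = 336 days.
336 is a multiple of 7, so the 8th of December, 1838 falls on the same weekday: Saturday.

Saturday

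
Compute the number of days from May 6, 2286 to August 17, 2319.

12155

Day-of-year of May 6, 2286: 126.
Day-of-year of August 17, 2319: 229.
2286 has 365 days, so 365 − 126 = 239 days remain in 2286.
Full years 2287–2318: 25 common + 7 leap = 25×365 + 7×366 = 11687 days.
Total: 239 + 11687 + 229 = 12155 days.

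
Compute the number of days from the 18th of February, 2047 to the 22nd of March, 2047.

32

February 2047: 28 − 18 = 10 days remain (2047 is not a leap year, so February has 28 days).
March 1–22, 2047: 22 days.
Total: 10 + 22 = 32 days.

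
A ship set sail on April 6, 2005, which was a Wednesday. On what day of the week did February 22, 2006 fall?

Day-of-year of April 6, 2005: 96.
Day-of-year of February 22, 2006: 53.
2005 has 365 days, so 365 − 96 = 269 days remain in 2005.
Total: 269 + 53 = 322 days.
322 is a multiple of 7, so February 22, 2006 falls on the same weekday: Wednesday.

Wednesday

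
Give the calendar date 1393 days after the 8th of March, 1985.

the 30th of December, 1988

Count 1393 days after March 8, 1985:
March 8, 1985 → March 8, 1986: 365 days.
March 8, 1986 → March 8, 1987: 365 days.
March 8, 1987 → March 8, 1988: 366 days (1988 is a leap year).
March 1988: 31 − 8 = 23 days remain.
Then April (30), May (31), June (30), July (31), August (31), September (30), October (31), November (30): 30 + 31 + 30 + 31 + 31 + 30 + 31 + 30 = 244 days.
December 1–30, 1988: 30 days.
Residual: 297 days.
Total: 1393 days.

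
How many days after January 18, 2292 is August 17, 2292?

212

January 2292: 31 − 18 = 13 days remain.
Then February 2292 (29), March (31), April (30), May (31), June (30), July (31): 29 + 31 + 30 + 31 + 30 + 31 = 182 days.
August 1–17, 2292: 17 days.
Total: 13 + 182 + 17 = 212 days.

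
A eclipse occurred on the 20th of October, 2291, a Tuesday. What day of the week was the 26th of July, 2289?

Friday

Count forward from the earlier date (July 26, 2289) to the later (October 20, 2291):
July 26, 2289 → July 26, 2290: 365 days.
July 26, 2290 → July 26, 2291: 365 days.
July 2291: 31 − 26 = 5 days remain.
Then August (31), September (30): 31 + 30 = 61 days.
October 1–20, 2291: 20 days.
Residual: 86 days.
Total: 816 days.
816 mod 7 = 4, so 4 days before Tuesday is Friday.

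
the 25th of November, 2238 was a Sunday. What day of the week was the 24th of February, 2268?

Day-of-year of November 25, 2238: 329.
Day-of-year of February 24, 2268: 55.
2238 has 365 days, so 365 − 329 = 36 days remain in 2238.
Full years 2239–2267: 22 common + 7 leap = 22×365 + 7×366 = 10592 days.
Total: 36 + 10592 + 55 = 10683 days.
10683 mod 7 = 1, so 1 day after Sunday is Monday.

Monday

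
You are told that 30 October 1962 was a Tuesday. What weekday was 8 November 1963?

Friday

October 30, 1962 → October 30, 1963: 365 days.
October 1963: 31 − 30 = 1 day remains.
November 1–8, 1963: 8 days.
Residual: 9 days.
Total: 374 days.
374 mod 7 = 3, so 3 days after Tuesday is Friday.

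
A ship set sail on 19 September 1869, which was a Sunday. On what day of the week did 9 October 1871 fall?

Monday

September 1869: 30 − 19 = 11 days remain.
Then 24 full months totalling 730 days.
October 1–9, 1871: 9 days.
Total: 11 + 730 + 9 = 750 days.
750 mod 7 = 1, so 1 day after Sunday is Monday.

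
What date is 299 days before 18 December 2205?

22 February 2205

Count 299 days before December 18, 2205:
February 2205: 28 − 22 = 6 days remain (2205 is not a leap year, so February has 28 days).
Then 9 full months totalling 275 days.
December 1–18, 2205: 18 days.
Total: 6 + 275 + 18 = 299 days.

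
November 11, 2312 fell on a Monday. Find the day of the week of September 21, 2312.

Saturday

Count forward from the earlier date (September 21, 2312) to the later (November 11, 2312):
September 2312: 30 − 21 = 9 days remain.
Then October (31): 31 days.
November 1–11, 2312: 11 days.
Total: 9 + 31 + 11 = 51 days.
51 mod 7 = 2, so 2 days before Monday is Saturday.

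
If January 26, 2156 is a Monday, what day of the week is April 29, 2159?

Day-of-year of January 26, 2156: 26.
Day-of-year of April 29, 2159: 119.
2156 has 366 days, so 366 − 26 = 340 days remain in 2156.
Full years: 2157: 365; 2158: 365. Sum = 730.
Total: 340 + 730 + 119 = 1189 days.
1189 mod 7 = 6, so 6 days after Monday is Sunday.

Sunday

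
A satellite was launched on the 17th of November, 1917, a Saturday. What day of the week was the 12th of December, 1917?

Wednesday

November 1917: 30 − 17 = 13 days remain.
December 1–12, 1917: 12 days.
Total: 13 + 12 = 25 days.
25 mod 7 = 4, so 4 days after Saturday is Wednesday.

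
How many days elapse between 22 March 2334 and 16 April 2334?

March 2334: 31 − 22 = 9 days remain.
April 1–16, 2334: 16 days.
Total: 9 + 16 = 25 days.

25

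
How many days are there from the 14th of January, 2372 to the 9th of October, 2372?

269

January 2372: 31 − 14 = 17 days remain.
Then February 2372 (29), March (31), April (30), May (31), June (30), July (31), August (31), September (30): 29 + 31 + 30 + 31 + 30 + 31 + 31 + 30 = 243 days.
October 1–9, 2372: 9 days.
Total: 17 + 243 + 9 = 269 days.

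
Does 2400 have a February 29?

2400 is a leap year (divisible by 400).

Yes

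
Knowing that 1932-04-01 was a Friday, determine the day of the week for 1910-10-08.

Count forward from the earlier date (October 8, 1910) to the later (April 1, 1932):
From October 8, 1910 to October 8, 1931: 21 years, of which 5 contain a Feb 29 — 16×365 + 5×366 = 7670 days.
October 1931: 31 − 8 = 23 days remain.
Then November (30), December (31), January (31), February 1932 (29), March (31): 30 + 31 + 31 + 29 + 31 = 152 days.
April 1, 1932: 1 day.
Residual: 176 days.
Total: 7846 days.
7846 mod 7 = 6, so 6 days before Friday is Saturday.

Saturday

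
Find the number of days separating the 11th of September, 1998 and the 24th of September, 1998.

Within September 1998: 24 − 11 = 13 days.

13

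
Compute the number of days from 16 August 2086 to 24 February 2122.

From August 16, 2086 to August 16, 2121: 35 years, of which 8 contain a Feb 29 — 27×365 + 8×366 = 12783 days.
(2100 is not a leap year (divisible by 100 but not 400).)
August 2121: 31 − 16 = 15 days remain.
Then September (30), October (31), November (30), December (31), January (31): 30 + 31 + 30 + 31 + 31 = 153 days.
February 1–24, 2122: 24 days (2122 is not a leap year).
Residual: 192 days.
Total: 12975 days.

12975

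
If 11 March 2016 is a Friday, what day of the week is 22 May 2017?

Monday

March 11, 2016 → March 11, 2017: 365 days.
March 2017: 31 − 11 = 20 days remain.
Then April (30): 30 days.
May 1–22, 2017: 22 days.
Residual: 72 days.
Total: 437 days.
437 mod 7 = 3, so 3 days after Friday is Monday.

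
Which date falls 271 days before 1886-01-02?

1885-04-06

Count 271 days before January 2, 1886:
Day-of-year of April 6, 1885: 96.
Day-of-year of January 2, 1886: 2.
1885 has 365 days, so 365 − 96 = 269 days remain in 1885.
Total: 269 + 2 = 271 days.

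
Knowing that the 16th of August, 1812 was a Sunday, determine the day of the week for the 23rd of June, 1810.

Count forward from the earlier date (June 23, 1810) to the later (August 16, 1812):
Day-of-year of June 23, 1810: 174.
Day-of-year of August 16, 1812: 229.
1810 has 365 days, so 365 − 174 = 191 days remain in 1810.
Full years: 1811: 365. Sum = 365.
Total: 191 + 365 + 229 = 785 days.
785 mod 7 = 1, so 1 day before Sunday is Saturday.

Saturday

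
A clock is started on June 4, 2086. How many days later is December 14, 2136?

Day-of-year of June 4, 2086: 155.
Day-of-year of December 14, 2136: 349.
2086 has 365 days, so 365 − 155 = 210 days remain in 2086.
Full years 2087–2135: 38 common + 11 leap = 38×365 + 11×366 = 17896 days.
Total: 210 + 17896 + 349 = 18455 days.

18455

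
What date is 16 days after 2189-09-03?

2189-09-19

Count 16 days after September 3, 2189:
Within September 2189: 19 − 3 = 16 days.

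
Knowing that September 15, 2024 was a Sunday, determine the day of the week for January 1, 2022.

Count forward from the earlier date (January 1, 2022) to the later (September 15, 2024):
January 1, 2022 → January 1, 2023: 365 days.
January 1, 2023 → January 1, 2024: 365 days.
January 2024: 31 − 1 = 30 days remain.
Then February 2024 (29), March (31), April (30), May (31), June (30), July (31), August (31): 29 + 31 + 30 + 31 + 30 + 31 + 31 = 213 days.
September 1–15, 2024: 15 days.
Residual: 258 days.
Total: 988 days.
988 mod 7 = 1, so 1 day before Sunday is Saturday.

Saturday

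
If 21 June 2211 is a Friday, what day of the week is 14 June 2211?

Friday

Count forward from the earlier date (June 14, 2211) to the later (June 21, 2211):
Within June 2211: 21 − 14 = 7 days.
7 is a multiple of 7, so 14 June 2211 falls on the same weekday: Friday.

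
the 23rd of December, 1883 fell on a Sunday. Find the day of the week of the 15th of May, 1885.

December 23, 1883 → December 23, 1884: 366 days (1884 is a leap year).
December 1884: 31 − 23 = 8 days remain.
Then January (31), February 1885 (28), March (31), April (30): 31 + 28 + 31 + 30 = 120 days.
May 1–15, 1885: 15 days.
Residual: 143 days.
Total: 509 days.
509 mod 7 = 5, so 5 days after Sunday is Friday.

Friday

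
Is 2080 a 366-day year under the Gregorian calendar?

Yes

2080 is a leap year.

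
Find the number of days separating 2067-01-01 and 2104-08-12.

13737

From January 1, 2067 to January 1, 2104: 37 years, of which 8 contain a Feb 29 — 29×365 + 8×366 = 13513 days.
(2100 is not a leap year (divisible by 100 but not 400).)
January 2104: 31 − 1 = 30 days remain.
Then February 2104 (29), March (31), April (30), May (31), June (30), July (31): 29 + 31 + 30 + 31 + 30 + 31 = 182 days.
August 1–12, 2104: 12 days.
Residual: 224 days.
Total: 13737 days.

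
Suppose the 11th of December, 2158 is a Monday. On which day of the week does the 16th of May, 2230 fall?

Sunday

Day-of-year of December 11, 2158: 345.
Day-of-year of May 16, 2230: 136.
2158 has 365 days, so 365 − 345 = 20 days remain in 2158.
Full years 2159–2229: 54 common + 17 leap = 54×365 + 17×366 = 25932 days.
Total: 20 + 25932 + 136 = 26088 days.
26088 mod 7 = 6, so 6 days after Monday is Sunday.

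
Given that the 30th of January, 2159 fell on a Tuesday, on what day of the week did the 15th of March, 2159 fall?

January 2159: 31 − 30 = 1 day remains.
Then February 2159 (28): 28 days.
March 1–15, 2159: 15 days.
Total: 1 + 28 + 15 = 44 days.
44 mod 7 = 2, so 2 days after Tuesday is Thursday.

Thursday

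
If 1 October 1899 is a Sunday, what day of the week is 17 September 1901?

Tuesday

Day-of-year of October 1, 1899: 274.
Day-of-year of September 17, 1901: 260.
1899 has 365 days, so 365 − 274 = 91 days remain in 1899.
Full years: 1900: 365. Sum = 365.
Total: 91 + 365 + 260 = 716 days.
716 mod 7 = 2, so 2 days after Sunday is Tuesday.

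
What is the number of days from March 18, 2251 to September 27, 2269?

6768

From March 18, 2251 to March 18, 2269: 18 years, of which 5 contain a Feb 29 — 13×365 + 5×366 = 6575 days.
March 2269: 31 − 18 = 13 days remain.
Then April (30), May (31), June (30), July (31), August (31): 30 + 31 + 30 + 31 + 31 = 153 days.
September 1–27, 2269: 27 days.
Residual: 193 days.
Total: 6768 days.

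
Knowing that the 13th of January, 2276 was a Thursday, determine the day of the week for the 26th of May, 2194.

Count forward from the earlier date (May 26, 2194) to the later (January 13, 2276):
From May 26, 2194 to May 26, 2275: 81 years, of which 19 contain a Feb 29 — 62×365 + 19×366 = 29584 days.
(2200 is not a leap year (divisible by 100 but not 400).)
May 2275: 31 − 26 = 5 days remain.
Then June (30), July (31), August (31), September (30), October (31), November (30), December (31): 30 + 31 + 31 + 30 + 31 + 30 + 31 = 214 days.
January 1–13, 2276: 13 days.
Residual: 232 days.
Total: 29816 days.
29816 mod 7 = 3, so 3 days before Thursday is Monday.

Monday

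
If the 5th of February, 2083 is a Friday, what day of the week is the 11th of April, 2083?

Sunday

February 2083: 28 − 5 = 23 days remain (2083 is not a leap year, so February has 28 days).
Then March (31): 31 days.
April 1–11, 2083: 11 days.
Total: 23 + 31 + 11 = 65 days.
65 mod 7 = 2, so 2 days after Friday is Sunday.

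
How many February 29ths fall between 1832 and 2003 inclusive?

42

Years divisible by 4: 1832, 1836, …, 2000 — 43 in all.
Of these, 1900 is divisible by 100 but not 400, so not leap.
2000 is divisible by 400, so still leap.
Leap years: 43 − 1 = 42.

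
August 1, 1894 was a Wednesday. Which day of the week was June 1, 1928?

Friday

Day-of-year of August 1, 1894: 213.
Day-of-year of June 1, 1928: 153.
1894 has 365 days, so 365 − 213 = 152 days remain in 1894.
Full years 1895–1927: 26 common + 7 leap = 26×365 + 7×366 = 12052 days.
Total: 152 + 12052 + 153 = 12357 days.
12357 mod 7 = 2, so 2 days after Wednesday is Friday.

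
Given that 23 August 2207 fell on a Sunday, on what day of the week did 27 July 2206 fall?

Sunday

Count forward from the earlier date (July 27, 2206) to the later (August 23, 2207):
July 27, 2206 → July 27, 2207: 365 days.
July 2207: 31 − 27 = 4 days remain.
August 1–23, 2207: 23 days.
Residual: 27 days.
Total: 392 days.
392 is a multiple of 7, so 27 July 2206 falls on the same weekday: Sunday.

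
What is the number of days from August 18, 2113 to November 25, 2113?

99

August 2113: 31 − 18 = 13 days remain.
Then September (30), October (31): 30 + 31 = 61 days.
November 1–25, 2113: 25 days.
Total: 13 + 61 + 25 = 99 days.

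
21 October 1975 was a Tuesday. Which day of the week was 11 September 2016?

Sunday

From October 21, 1975 to October 21, 2015: 40 years, of which 10 contain a Feb 29 — 30×365 + 10×366 = 14610 days.
(2000 is a leap year (divisible by 400).)
October 2015: 31 − 21 = 10 days remain.
Then 10 full months totalling 305 days.
September 1–11, 2016: 11 days.
Residual: 326 days.
Total: 14936 days.
14936 mod 7 = 5, so 5 days after Tuesday is Sunday.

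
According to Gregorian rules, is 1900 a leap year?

No

1900 is not a leap year (divisible by 100 but not 400).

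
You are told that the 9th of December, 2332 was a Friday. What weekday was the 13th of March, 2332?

Sunday

Count forward from the earlier date (March 13, 2332) to the later (December 9, 2332):
March 2332: 31 − 13 = 18 days remain.
Then April (30), May (31), June (30), July (31), August (31), September (30), October (31), November (30): 30 + 31 + 30 + 31 + 31 + 30 + 31 + 30 = 244 days.
December 1–9, 2332: 9 days.
Total: 18 + 244 + 9 = 271 days.
271 mod 7 = 5, so 5 days before Friday is Sunday.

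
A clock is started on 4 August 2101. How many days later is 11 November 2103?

Day-of-year of August 4, 2101: 216.
Day-of-year of November 11, 2103: 315.
2101 has 365 days, so 365 − 216 = 149 days remain in 2101.
Full years: 2102: 365. Sum = 365.
Total: 149 + 365 + 315 = 829 days.

829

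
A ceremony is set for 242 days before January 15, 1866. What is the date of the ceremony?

May 18, 1865

Count 242 days before January 15, 1866:
Day-of-year of May 18, 1865: 138.
Day-of-year of January 15, 1866: 15.
1865 has 365 days, so 365 − 138 = 227 days remain in 1865.
Total: 227 + 15 = 242 days.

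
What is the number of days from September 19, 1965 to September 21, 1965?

Within September 1965: 21 − 19 = 2 days.

2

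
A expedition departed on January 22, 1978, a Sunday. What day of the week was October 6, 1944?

Friday

Count forward from the earlier date (October 6, 1944) to the later (January 22, 1978):
From October 6, 1944 to October 6, 1977: 33 years, of which 8 contain a Feb 29 — 25×365 + 8×366 = 12053 days.
October 1977: 31 − 6 = 25 days remain.
Then November (30), December (31): 30 + 31 = 61 days.
January 1–22, 1978: 22 days.
Residual: 108 days.
Total: 12161 days.
12161 mod 7 = 2, so 2 days before Sunday is Friday.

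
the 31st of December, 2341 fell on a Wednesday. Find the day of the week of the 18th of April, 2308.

Saturday

Count forward from the earlier date (April 18, 2308) to the later (December 31, 2341):
From April 18, 2308 to April 18, 2341: 33 years, of which 8 contain a Feb 29 — 25×365 + 8×366 = 12053 days.
April 2341: 30 − 18 = 12 days remain.
Then May (31), June (30), July (31), August (31), September (30), October (31), November (30): 31 + 30 + 31 + 31 + 30 + 31 + 30 = 214 days.
December 1–31, 2341: 31 days.
Residual: 257 days.
Total: 12310 days.
12310 mod 7 = 4, so 4 days before Wednesday is Saturday.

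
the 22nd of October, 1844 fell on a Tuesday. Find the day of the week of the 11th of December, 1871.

Monday

Day-of-year of October 22, 1844: 296.
Day-of-year of December 11, 1871: 345.
1844 has 366 days, so 366 − 296 = 70 days remain in 1844.
Full years 1845–1870: 20 common + 6 leap = 20×365 + 6×366 = 9496 days.
Total: 70 + 9496 + 345 = 9911 days.
9911 mod 7 = 6, so 6 days after Tuesday is Monday.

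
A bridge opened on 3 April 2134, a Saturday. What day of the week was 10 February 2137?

Sunday

April 3, 2134 → April 3, 2135: 365 days.
April 3, 2135 → April 3, 2136: 366 days (2136 is a leap year).
April 2136: 30 − 3 = 27 days remain.
Then 9 full months totalling 276 days.
February 1–10, 2137: 10 days (2137 is not a leap year).
Residual: 313 days.
Total: 1044 days.
1044 mod 7 = 1, so 1 day after Saturday is Sunday.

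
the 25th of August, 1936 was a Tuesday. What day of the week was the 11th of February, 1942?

Wednesday

August 25, 1936 → August 25, 1937: 365 days.
August 25, 1937 → August 25, 1938: 365 days.
August 25, 1938 → August 25, 1939: 365 days.
August 25, 1939 → August 25, 1940: 366 days (1940 is a leap year).
August 25, 1940 → August 25, 1941: 365 days.
August 1941: 31 − 25 = 6 days remain.
Then September (30), October (31), November (30), December (31), January (31): 30 + 31 + 30 + 31 + 31 = 153 days.
February 1–11, 1942: 11 days (1942 is not a leap year).
Residual: 170 days.
Total: 1996 days.
1996 mod 7 = 1, so 1 day after Tuesday is Wednesday.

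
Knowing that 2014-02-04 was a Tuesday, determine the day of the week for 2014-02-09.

Within February 2014: 9 − 4 = 5 days.
5 mod 7 = 5, so 5 days after Tuesday is Sunday.

Sunday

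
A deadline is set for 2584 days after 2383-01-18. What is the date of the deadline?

2390-02-14

Count 2584 days after January 18, 2383:
Day-of-year of January 18, 2383: 18.
Day-of-year of February 14, 2390: 45.
2383 has 365 days, so 365 − 18 = 347 days remain in 2383.
Full years: 2384: 366; 2385: 365; 2386: 365; 2387: 365; 2388: 366; 2389: 365. Sum = 2192.
Total: 347 + 2192 + 45 = 2584 days.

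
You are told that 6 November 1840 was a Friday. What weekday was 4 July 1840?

Count forward from the earlier date (July 4, 1840) to the later (November 6, 1840):
July 1840: 31 − 4 = 27 days remain.
Then August (31), September (30), October (31): 31 + 30 + 31 = 92 days.
November 1–6, 1840: 6 days.
Total: 27 + 92 + 6 = 125 days.
125 mod 7 = 6, so 6 days before Friday is Saturday.

Saturday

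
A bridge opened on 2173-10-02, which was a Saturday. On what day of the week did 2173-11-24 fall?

Wednesday

October 2173: 31 − 2 = 29 days remain.
November 1–24, 2173: 24 days.
Total: 29 + 24 = 53 days.
53 mod 7 = 4, so 4 days after Saturday is Wednesday.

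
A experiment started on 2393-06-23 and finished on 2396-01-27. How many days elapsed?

948

June 23, 2393 → June 23, 2394: 365 days.
June 23, 2394 → June 23, 2395: 365 days.
June 2395: 30 − 23 = 7 days remain.
Then July (31), August (31), September (30), October (31), November (30), December (31): 31 + 31 + 30 + 31 + 30 + 31 = 184 days.
January 1–27, 2396: 27 days.
Residual: 218 days.
Total: 948 days.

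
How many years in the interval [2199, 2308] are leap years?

Years divisible by 4: 2200, 2204, …, 2308 — 28 in all.
Of these, 2200, 2300 are divisible by 100 but not 400, so not leap.
Leap years: 28 − 2 = 26.

26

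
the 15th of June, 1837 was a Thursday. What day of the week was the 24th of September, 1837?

Sunday

June 1837: 30 − 15 = 15 days remain.
Then July (31), August (31): 31 + 31 = 62 days.
September 1–24, 1837: 24 days.
Total: 15 + 62 + 24 = 101 days.
101 mod 7 = 3, so 3 days after Thursday is Sunday.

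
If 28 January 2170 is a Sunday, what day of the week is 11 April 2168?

Monday

Count forward from the earlier date (April 11, 2168) to the later (January 28, 2170):
April 2168: 30 − 11 = 19 days remain.
Then 20 full months totalling 610 days.
January 1–28, 2170: 28 days.
Total: 19 + 610 + 28 = 657 days.
657 mod 7 = 6, so 6 days before Sunday is Monday.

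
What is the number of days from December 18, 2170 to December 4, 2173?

December 18, 2170 → December 18, 2171: 365 days.
December 18, 2171 → December 18, 2172: 366 days (2172 is a leap year).
December 2172: 31 − 18 = 13 days remain.
Then 11 full months totalling 334 days.
December 1–4, 2173: 4 days.
Residual: 351 days.
Total: 1082 days.

1082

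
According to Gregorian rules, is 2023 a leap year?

No

2023 is not a leap year.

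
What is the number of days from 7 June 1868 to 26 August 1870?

810

June 1868: 30 − 7 = 23 days remain.
Then 25 full months totalling 761 days.
August 1–26, 1870: 26 days.
Total: 23 + 761 + 26 = 810 days.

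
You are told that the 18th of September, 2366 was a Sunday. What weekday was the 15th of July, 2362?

Count forward from the earlier date (July 15, 2362) to the later (September 18, 2366):
Day-of-year of July 15, 2362: 196.
Day-of-year of September 18, 2366: 261.
2362 has 365 days, so 365 − 196 = 169 days remain in 2362.
Full years: 2363: 365; 2364: 366; 2365: 365. Sum = 1096.
Total: 169 + 1096 + 261 = 1526 days.
1526 is a multiple of 7, so the 15th of July, 2362 falls on the same weekday: Sunday.

Sunday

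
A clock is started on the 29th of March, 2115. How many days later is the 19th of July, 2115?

March 2115: 31 − 29 = 2 days remain.
Then April (30), May (31), June (30): 30 + 31 + 30 = 91 days.
July 1–19, 2115: 19 days.
Total: 2 + 91 + 19 = 112 days.

112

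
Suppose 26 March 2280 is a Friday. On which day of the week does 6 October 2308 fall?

Tuesday

Day-of-year of March 26, 2280: 86.
Day-of-year of October 6, 2308: 280.
2280 has 366 days, so 366 − 86 = 280 days remain in 2280.
Full years 2281–2307: 22 common + 5 leap = 22×365 + 5×366 = 9860 days.
Total: 280 + 9860 + 280 = 10420 days.
10420 mod 7 = 4, so 4 days after Friday is Tuesday.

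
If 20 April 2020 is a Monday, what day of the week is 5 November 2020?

April 2020: 30 − 20 = 10 days remain.
Then May (31), June (30), July (31), August (31), September (30), October (31): 31 + 30 + 31 + 31 + 30 + 31 = 184 days.
November 1–5, 2020: 5 days.
Total: 10 + 184 + 5 = 199 days.
199 mod 7 = 3, so 3 days after Monday is Thursday.

Thursday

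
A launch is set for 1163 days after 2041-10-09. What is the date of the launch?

2044-12-15

Count 1163 days after October 9, 2041:
October 9, 2041 → October 9, 2042: 365 days.
October 9, 2042 → October 9, 2043: 365 days.
October 9, 2043 → October 9, 2044: 366 days (2044 is a leap year).
October 2044: 31 − 9 = 22 days remain.
Then November (30): 30 days.
December 1–15, 2044: 15 days.
Residual: 67 days.
Total: 1163 days.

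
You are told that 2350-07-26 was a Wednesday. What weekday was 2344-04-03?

Count forward from the earlier date (April 3, 2344) to the later (July 26, 2350):
April 3, 2344 → April 3, 2345: 365 days.
April 3, 2345 → April 3, 2346: 365 days.
April 3, 2346 → April 3, 2347: 365 days.
April 3, 2347 → April 3, 2348: 366 days (2348 is a leap year).
April 3, 2348 → April 3, 2349: 365 days.
April 3, 2349 → April 3, 2350: 365 days.
April 2350: 30 − 3 = 27 days remain.
Then May (31), June (30): 31 + 30 = 61 days.
July 1–26, 2350: 26 days.
Residual: 114 days.
Total: 2305 days.
2305 mod 7 = 2, so 2 days before Wednesday is Monday.

Monday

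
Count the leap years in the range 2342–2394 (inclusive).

13

Years divisible by 4: 2344, 2348, …, 2392 — 13 in all.
No century exceptions apply. Count: 13.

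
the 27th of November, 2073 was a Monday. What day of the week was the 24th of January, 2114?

Wednesday

Day-of-year of November 27, 2073: 331.
Day-of-year of January 24, 2114: 24.
2073 has 365 days, so 365 − 331 = 34 days remain in 2073.
Full years 2074–2113: 31 common + 9 leap = 31×365 + 9×366 = 14609 days.
Total: 34 + 14609 + 24 = 14667 days.
14667 mod 7 = 2, so 2 days after Monday is Wednesday.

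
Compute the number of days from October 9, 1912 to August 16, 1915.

1041

Day-of-year of October 9, 1912: 283.
Day-of-year of August 16, 1915: 228.
1912 has 366 days, so 366 − 283 = 83 days remain in 1912.
Full years: 1913: 365; 1914: 365. Sum = 730.
Total: 83 + 730 + 228 = 1041 days.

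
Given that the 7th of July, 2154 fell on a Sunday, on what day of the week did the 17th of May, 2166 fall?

Saturday

From July 7, 2154 to July 7, 2165: 11 years, of which 3 contain a Feb 29 — 8×365 + 3×366 = 4018 days.
July 2165: 31 − 7 = 24 days remain.
Then 9 full months totalling 273 days.
May 1–17, 2166: 17 days.
Residual: 314 days.
Total: 4332 days.
4332 mod 7 = 6, so 6 days after Sunday is Saturday.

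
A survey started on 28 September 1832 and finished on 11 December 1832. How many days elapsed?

74

September 1832: 30 − 28 = 2 days remain.
Then October (31), November (30): 31 + 30 = 61 days.
December 1–11, 1832: 11 days.
Total: 2 + 61 + 11 = 74 days.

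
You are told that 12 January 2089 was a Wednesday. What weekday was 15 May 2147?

Day-of-year of January 12, 2089: 12.
Day-of-year of May 15, 2147: 135.
2089 has 365 days, so 365 − 12 = 353 days remain in 2089.
Full years 2090–2146: 44 common + 13 leap = 44×365 + 13×366 = 20818 days.
Total: 353 + 20818 + 135 = 21306 days.
21306 mod 7 = 5, so 5 days after Wednesday is Monday.

Monday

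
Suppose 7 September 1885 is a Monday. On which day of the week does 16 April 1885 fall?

Count forward from the earlier date (April 16, 1885) to the later (September 7, 1885):
April 1885: 30 − 16 = 14 days remain.
Then May (31), June (30), July (31), August (31): 31 + 30 + 31 + 31 = 123 days.
September 1–7, 1885: 7 days.
Total: 14 + 123 + 7 = 144 days.
144 mod 7 = 4, so 4 days before Monday is Thursday.

Thursday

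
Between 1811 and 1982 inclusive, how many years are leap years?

42

Years divisible by 4: 1812, 1816, …, 1980 — 43 in all.
Of these, 1900 is divisible by 100 but not 400, so not leap.
Leap years: 43 − 1 = 42.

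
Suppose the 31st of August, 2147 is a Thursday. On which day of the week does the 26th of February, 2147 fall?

Sunday

Count forward from the earlier date (February 26, 2147) to the later (August 31, 2147):
February 2147: 28 − 26 = 2 days remain (2147 is not a leap year, so February has 28 days).
Then March (31), April (30), May (31), June (30), July (31): 31 + 30 + 31 + 30 + 31 = 153 days.
August 1–31, 2147: 31 days.
Total: 2 + 153 + 31 = 186 days.
186 mod 7 = 4, so 4 days before Thursday is Sunday.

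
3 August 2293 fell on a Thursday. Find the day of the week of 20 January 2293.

Count forward from the earlier date (January 20, 2293) to the later (August 3, 2293):
January 2293: 31 − 20 = 11 days remain.
Then February 2293 (28), March (31), April (30), May (31), June (30), July (31): 28 + 31 + 30 + 31 + 30 + 31 = 181 days.
August 1–3, 2293: 3 days.
Total: 11 + 181 + 3 = 195 days.
195 mod 7 = 6, so 6 days before Thursday is Friday.

Friday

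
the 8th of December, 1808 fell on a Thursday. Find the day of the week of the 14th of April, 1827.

Saturday

From December 8, 1808 to December 8, 1826: 18 years, of which 4 contain a Feb 29 — 14×365 + 4×366 = 6574 days.
December 1826: 31 − 8 = 23 days remain.
Then January (31), February 1827 (28), March (31): 31 + 28 + 31 = 90 days.
April 1–14, 1827: 14 days.
Residual: 127 days.
Total: 6701 days.
6701 mod 7 = 2, so 2 days after Thursday is Saturday.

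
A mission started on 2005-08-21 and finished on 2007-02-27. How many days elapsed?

555

August 2005: 31 − 21 = 10 days remain.
Then 17 full months totalling 518 days.
February 1–27, 2007: 27 days (2007 is not a leap year).
Total: 10 + 518 + 27 = 555 days.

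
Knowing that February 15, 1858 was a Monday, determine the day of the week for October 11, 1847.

Monday

Count forward from the earlier date (October 11, 1847) to the later (February 15, 1858):
From October 11, 1847 to October 11, 1857: 10 years, of which 3 contain a Feb 29 — 7×365 + 3×366 = 3653 days.
October 1857: 31 − 11 = 20 days remain.
Then November (30), December (31), January (31): 30 + 31 + 31 = 92 days.
February 1–15, 1858: 15 days (1858 is not a leap year).
Residual: 127 days.
Total: 3780 days.
3780 is a multiple of 7, so October 11, 1847 falls on the same weekday: Monday.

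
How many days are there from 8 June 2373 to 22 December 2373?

197

June 2373: 30 − 8 = 22 days remain.
Then July (31), August (31), September (30), October (31), November (30): 31 + 31 + 30 + 31 + 30 = 153 days.
December 1–22, 2373: 22 days.
Total: 22 + 153 + 22 = 197 days.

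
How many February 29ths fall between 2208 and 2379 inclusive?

Years divisible by 4: 2208, 2212, …, 2376 — 43 in all.
Of these, 2300 is divisible by 100 but not 400, so not leap.
Leap years: 43 − 1 = 42.

42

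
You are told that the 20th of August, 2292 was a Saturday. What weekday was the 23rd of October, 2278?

Wednesday

Count forward from the earlier date (October 23, 2278) to the later (August 20, 2292):
From October 23, 2278 to October 23, 2291: 13 years, of which 3 contain a Feb 29 — 10×365 + 3×366 = 4748 days.
October 2291: 31 − 23 = 8 days remain.
Then 9 full months totalling 274 days.
August 1–20, 2292: 20 days.
Residual: 302 days.
Total: 5050 days.
5050 mod 7 = 3, so 3 days before Saturday is Wednesday.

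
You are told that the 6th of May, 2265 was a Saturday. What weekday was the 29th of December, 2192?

Saturday

Count forward from the earlier date (December 29, 2192) to the later (May 6, 2265):
From December 29, 2192 to December 29, 2264: 72 years, of which 17 contain a Feb 29 — 55×365 + 17×366 = 26297 days.
(2200 is not a leap year (divisible by 100 but not 400).)
December 2264: 31 − 29 = 2 days remain.
Then January (31), February 2265 (28), March (31), April (30): 31 + 28 + 31 + 30 = 120 days.
May 1–6, 2265: 6 days.
Residual: 128 days.
Total: 26425 days.
26425 is a multiple of 7, so the 29th of December, 2192 falls on the same weekday: Saturday.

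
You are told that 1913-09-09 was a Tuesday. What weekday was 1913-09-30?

Tuesday

Within September 1913: 30 − 9 = 21 days.
21 is a multiple of 7, so 1913-09-30 falls on the same weekday: Tuesday.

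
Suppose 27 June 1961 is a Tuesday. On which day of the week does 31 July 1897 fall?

Count forward from the earlier date (July 31, 1897) to the later (June 27, 1961):
Day-of-year of July 31, 1897: 212.
Day-of-year of June 27, 1961: 178.
1897 has 365 days, so 365 − 212 = 153 days remain in 1897.
Full years 1898–1960: 48 common + 15 leap = 48×365 + 15×366 = 23010 days.
Total: 153 + 23010 + 178 = 23341 days.
23341 mod 7 = 3, so 3 days before Tuesday is Saturday.

Saturday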